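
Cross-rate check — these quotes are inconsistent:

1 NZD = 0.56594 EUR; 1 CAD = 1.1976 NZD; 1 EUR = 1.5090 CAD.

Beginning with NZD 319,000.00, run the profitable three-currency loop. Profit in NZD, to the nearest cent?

Profitable loop is NZD → EUR → CAD → NZD:
NZD 319,000.00 × 0.56594 = EUR 180,534.86
EUR 180,534.86 × 1.5090 = CAD 272,427.10
CAD 272,427.10 × 1.1976 = NZD 326,258.70
Profit = NZD 326,258.70 − NZD 319,000.00

Profit: NZD 7,258.70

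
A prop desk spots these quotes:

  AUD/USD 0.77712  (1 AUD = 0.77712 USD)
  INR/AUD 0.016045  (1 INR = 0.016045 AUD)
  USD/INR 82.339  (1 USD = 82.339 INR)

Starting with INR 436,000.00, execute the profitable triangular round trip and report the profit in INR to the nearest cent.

Profit: INR 11,630.72

Profitable loop is INR → AUD → USD → INR:
INR 436,000.00 × 0.016045 = AUD 6,995.62
AUD 6,995.62 × 0.77712 = USD 5,436.44
USD 5,436.44 × 82.339 = INR 447,630.72
Profit = INR 447,630.72 − INR 436,000.00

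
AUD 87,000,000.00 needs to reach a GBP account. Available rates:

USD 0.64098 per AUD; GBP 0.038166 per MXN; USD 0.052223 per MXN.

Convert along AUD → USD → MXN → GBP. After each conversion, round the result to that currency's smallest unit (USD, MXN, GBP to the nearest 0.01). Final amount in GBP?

AUD 87,000,000.00 × 0.64098 = USD 55,765,260.00
USD 55,765,260.00 ÷ 0.052223 = MXN 1,067,829,500.41
MXN 1,067,829,500.41 × 0.038166 = GBP 40,754,780.71

GBP 40,754,780.71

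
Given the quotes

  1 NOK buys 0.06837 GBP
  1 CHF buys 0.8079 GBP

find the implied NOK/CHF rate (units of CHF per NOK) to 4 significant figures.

1 NOK × 0.06837 = 0.06837 GBP
0.06837 GBP ÷ 0.8079 = 0.0846268 CHF

NOK/CHF = 0.08463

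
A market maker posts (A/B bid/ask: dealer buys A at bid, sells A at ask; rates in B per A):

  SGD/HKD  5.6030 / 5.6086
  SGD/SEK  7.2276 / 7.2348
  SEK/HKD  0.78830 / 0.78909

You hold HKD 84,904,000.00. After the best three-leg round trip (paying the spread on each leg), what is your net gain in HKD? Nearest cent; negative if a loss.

Net profit: HKD 1,346,042.82

Best loop HKD → SGD → SEK → HKD:
HKD 84,904,000.00 ÷ 5.6086 (buy SGD at ask) = SGD 15,138,180.65
SGD 15,138,180.65 × 7.2276 (sell SGD at bid) = SEK 109,412,714.47
SEK 109,412,714.47 × 0.78830 (sell SEK at bid) = HKD 86,250,042.82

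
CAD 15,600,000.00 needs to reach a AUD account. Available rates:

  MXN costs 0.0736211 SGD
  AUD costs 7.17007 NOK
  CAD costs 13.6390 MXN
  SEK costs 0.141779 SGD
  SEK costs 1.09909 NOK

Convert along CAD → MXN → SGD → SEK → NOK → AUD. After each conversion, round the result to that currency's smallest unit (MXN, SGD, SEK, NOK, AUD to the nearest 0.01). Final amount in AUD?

AUD 16,935,864.95

CAD 15,600,000.00 × 13.6390 = MXN 212,768,400.00
MXN 212,768,400.00 × 0.0736211 = SGD 15,664,243.65
SGD 15,664,243.65 ÷ 0.141779 = SEK 110,483,524.71
SEK 110,483,524.71 × 1.09909 = NOK 121,431,337.17
NOK 121,431,337.17 ÷ 7.17007 = AUD 16,935,864.95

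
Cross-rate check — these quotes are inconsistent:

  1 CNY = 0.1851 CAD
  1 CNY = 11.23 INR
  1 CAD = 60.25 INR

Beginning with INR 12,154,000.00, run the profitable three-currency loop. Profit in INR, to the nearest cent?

Profit: INR 84,706.45

Profitable loop is INR → CAD → CNY → INR:
INR 12,154,000.00 ÷ 60.25 = CAD 201,726.14
CAD 201,726.14 ÷ 0.1851 = CNY 1,089,822.48
CNY 1,089,822.48 × 11.23 = INR 12,238,706.45
Profit = INR 12,238,706.45 − INR 12,154,000.00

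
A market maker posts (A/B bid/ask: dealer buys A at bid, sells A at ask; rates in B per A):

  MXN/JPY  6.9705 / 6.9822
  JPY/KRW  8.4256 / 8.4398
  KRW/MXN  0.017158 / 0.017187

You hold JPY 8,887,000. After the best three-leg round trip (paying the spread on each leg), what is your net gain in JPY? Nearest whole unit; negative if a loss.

Best loop JPY → KRW → MXN → JPY:
JPY 8,887,000 × 8.4256 (sell JPY at bid) = KRW 74,878,307
KRW 74,878,307 × 0.017158 (sell KRW at bid) = MXN 1,284,761.99
MXN 1,284,761.99 × 6.9705 (sell MXN at bid) = JPY 8,955,433

Net profit: JPY 68,433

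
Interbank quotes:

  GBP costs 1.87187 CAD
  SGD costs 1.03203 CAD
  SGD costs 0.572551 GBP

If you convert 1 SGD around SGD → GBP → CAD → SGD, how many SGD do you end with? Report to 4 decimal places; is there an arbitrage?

Around SGD → GBP → CAD → SGD: 1 × 0.572551 × 1.87187 ÷ 1.03203 = 1.038479
Product > 1; profitable direction is SGD → GBP → CAD → SGD.

1.0385 (arbitrage exists)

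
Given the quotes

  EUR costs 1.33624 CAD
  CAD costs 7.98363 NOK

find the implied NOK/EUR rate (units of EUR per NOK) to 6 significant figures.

1 NOK ÷ 7.98363 = 0.125256 CAD
0.125256 CAD ÷ 1.33624 = 0.0937379 EUR

NOK/EUR = 0.0937379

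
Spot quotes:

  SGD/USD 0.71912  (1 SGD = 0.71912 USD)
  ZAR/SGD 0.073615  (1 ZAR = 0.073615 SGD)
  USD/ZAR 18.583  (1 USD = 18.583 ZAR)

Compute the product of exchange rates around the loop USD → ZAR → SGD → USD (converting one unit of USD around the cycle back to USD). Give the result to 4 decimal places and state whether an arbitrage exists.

0.9837 (arbitrage exists)

Around USD → ZAR → SGD → USD: 1 × 18.583 × 0.073615 × 0.71912 = 0.983747
Product < 1; profitable direction is USD → SGD → ZAR → USD.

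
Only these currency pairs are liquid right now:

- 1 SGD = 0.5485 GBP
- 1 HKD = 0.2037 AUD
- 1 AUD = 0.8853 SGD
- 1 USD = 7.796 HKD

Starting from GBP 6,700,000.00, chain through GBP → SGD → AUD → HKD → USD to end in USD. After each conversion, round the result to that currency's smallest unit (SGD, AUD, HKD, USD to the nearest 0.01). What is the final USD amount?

GBP 6,700,000.00 ÷ 0.5485 = SGD 12,215,132.18
SGD 12,215,132.18 ÷ 0.8853 = AUD 13,797,732.05
AUD 13,797,732.05 ÷ 0.2037 = HKD 67,735,552.53
HKD 67,735,552.53 ÷ 7.796 = USD 8,688,500.84

USD 8,688,500.84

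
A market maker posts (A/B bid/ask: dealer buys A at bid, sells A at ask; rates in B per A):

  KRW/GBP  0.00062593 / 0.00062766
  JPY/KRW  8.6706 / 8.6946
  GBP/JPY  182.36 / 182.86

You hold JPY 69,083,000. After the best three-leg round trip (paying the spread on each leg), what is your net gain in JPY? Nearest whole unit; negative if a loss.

Best loop JPY → GBP → KRW → JPY:
JPY 69,083,000 ÷ 182.86 (buy GBP at ask) = GBP 377,791.75
GBP 377,791.75 ÷ 0.00062766 (buy KRW at ask) = KRW 601,905,097
KRW 601,905,097 ÷ 8.6946 (buy JPY at ask) = JPY 69,227,463

Net profit: JPY 144,463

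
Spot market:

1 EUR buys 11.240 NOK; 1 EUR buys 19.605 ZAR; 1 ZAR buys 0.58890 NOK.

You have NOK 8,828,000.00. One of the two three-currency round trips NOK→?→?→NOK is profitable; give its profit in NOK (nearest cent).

Profit: NOK 239,851.81

Profitable loop is NOK → EUR → ZAR → NOK:
NOK 8,828,000.00 ÷ 11.240 = EUR 785,409.25
EUR 785,409.25 × 19.605 = ZAR 15,397,948.40
ZAR 15,397,948.40 × 0.58890 = NOK 9,067,851.81
Profit = NOK 9,067,851.81 − NOK 8,828,000.00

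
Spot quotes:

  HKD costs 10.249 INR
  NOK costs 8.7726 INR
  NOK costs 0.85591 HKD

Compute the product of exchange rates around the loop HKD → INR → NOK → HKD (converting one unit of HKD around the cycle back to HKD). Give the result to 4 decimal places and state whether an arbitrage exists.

1.0000 (no arbitrage)

Around HKD → INR → NOK → HKD: 1 × 10.249 ÷ 8.7726 × 0.85591 = 0.999957
Product ≈ 1 (deviation 0.004%, within rounding noise).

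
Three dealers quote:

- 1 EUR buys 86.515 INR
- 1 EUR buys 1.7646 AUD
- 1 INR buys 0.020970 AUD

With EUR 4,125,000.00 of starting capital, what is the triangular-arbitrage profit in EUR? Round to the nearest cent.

Profitable loop is EUR → INR → AUD → EUR:
EUR 4,125,000.00 × 86.515 = INR 356,874,375.00
INR 356,874,375.00 × 0.020970 = AUD 7,483,655.64
AUD 7,483,655.64 ÷ 1.7646 = EUR 4,240,992.66
Profit = EUR 4,240,992.66 − EUR 4,125,000.00

Profit: EUR 115,992.66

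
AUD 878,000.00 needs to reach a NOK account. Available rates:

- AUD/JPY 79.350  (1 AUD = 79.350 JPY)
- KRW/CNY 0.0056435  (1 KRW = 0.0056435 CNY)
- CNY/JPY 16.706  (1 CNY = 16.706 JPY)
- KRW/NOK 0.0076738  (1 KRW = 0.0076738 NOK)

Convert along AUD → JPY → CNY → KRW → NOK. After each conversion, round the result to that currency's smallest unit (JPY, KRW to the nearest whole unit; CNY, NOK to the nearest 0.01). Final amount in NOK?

NOK 5,670,624.84

AUD 878,000.00 × 79.350 = JPY 69,669,300
JPY 69,669,300 ÷ 16.706 = CNY 4,170,316.05
CNY 4,170,316.05 ÷ 0.0056435 = KRW 738,959,165
KRW 738,959,165 × 0.0076738 = NOK 5,670,624.84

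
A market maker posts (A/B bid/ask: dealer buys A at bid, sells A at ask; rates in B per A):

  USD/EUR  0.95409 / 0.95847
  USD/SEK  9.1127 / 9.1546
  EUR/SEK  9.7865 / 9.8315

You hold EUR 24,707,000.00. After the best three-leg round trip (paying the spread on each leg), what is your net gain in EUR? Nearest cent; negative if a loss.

Net profit: EUR 492,816.98

Best loop EUR → SEK → USD → EUR:
EUR 24,707,000.00 × 9.7865 (sell EUR at bid) = SEK 241,795,055.50
SEK 241,795,055.50 ÷ 9.1546 (buy USD at ask) = USD 26,412,410.76
USD 26,412,410.76 × 0.95409 (sell USD at bid) = EUR 25,199,816.98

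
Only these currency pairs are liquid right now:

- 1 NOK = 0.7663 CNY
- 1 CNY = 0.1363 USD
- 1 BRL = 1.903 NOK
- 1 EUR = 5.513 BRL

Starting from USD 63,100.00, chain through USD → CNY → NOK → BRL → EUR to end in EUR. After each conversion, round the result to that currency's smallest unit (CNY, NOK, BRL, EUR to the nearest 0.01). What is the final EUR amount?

EUR 57,584.81

USD 63,100.00 ÷ 0.1363 = CNY 462,949.38
CNY 462,949.38 ÷ 0.7663 = NOK 604,135.95
NOK 604,135.95 ÷ 1.903 = BRL 317,465.03
BRL 317,465.03 ÷ 5.513 = EUR 57,584.81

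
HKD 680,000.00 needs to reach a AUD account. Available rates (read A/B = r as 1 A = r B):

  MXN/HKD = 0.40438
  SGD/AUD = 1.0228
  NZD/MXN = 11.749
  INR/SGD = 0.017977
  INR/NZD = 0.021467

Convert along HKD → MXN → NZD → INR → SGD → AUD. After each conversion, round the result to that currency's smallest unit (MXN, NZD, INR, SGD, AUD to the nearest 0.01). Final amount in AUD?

HKD 680,000.00 ÷ 0.40438 = MXN 1,681,586.63
MXN 1,681,586.63 ÷ 11.749 = NZD 143,125.94
NZD 143,125.94 ÷ 0.021467 = INR 6,667,253.92
INR 6,667,253.92 × 0.017977 = SGD 119,857.22
SGD 119,857.22 × 1.0228 = AUD 122,589.96

AUD 122,589.96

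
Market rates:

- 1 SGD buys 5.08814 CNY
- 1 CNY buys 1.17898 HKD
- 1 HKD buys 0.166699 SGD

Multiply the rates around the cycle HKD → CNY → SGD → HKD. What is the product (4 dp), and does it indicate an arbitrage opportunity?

Around HKD → CNY → SGD → HKD: 1 ÷ 1.17898 ÷ 5.08814 ÷ 0.166699 = 1.000003
Product ≈ 1 (deviation 0.000%, within rounding noise).

1.0000 (no arbitrage)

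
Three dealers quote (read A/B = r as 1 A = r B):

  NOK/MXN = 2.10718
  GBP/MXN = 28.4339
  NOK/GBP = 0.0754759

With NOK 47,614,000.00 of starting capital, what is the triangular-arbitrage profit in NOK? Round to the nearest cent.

Profitable loop is NOK → GBP → MXN → NOK:
NOK 47,614,000.00 × 0.0754759 = GBP 3,593,709.50
GBP 3,593,709.50 × 28.4339 = MXN 102,183,176.63
MXN 102,183,176.63 ÷ 2.10718 = NOK 48,492,856.15
Profit = NOK 48,492,856.15 − NOK 47,614,000.00

Profit: NOK 878,856.15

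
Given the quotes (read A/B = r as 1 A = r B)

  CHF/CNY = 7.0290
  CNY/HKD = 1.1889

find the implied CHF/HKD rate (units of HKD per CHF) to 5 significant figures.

1 CHF × 7.0290 = 7.029 CNY
7.029 CNY × 1.1889 = 8.35678 HKD

CHF/HKD = 8.3568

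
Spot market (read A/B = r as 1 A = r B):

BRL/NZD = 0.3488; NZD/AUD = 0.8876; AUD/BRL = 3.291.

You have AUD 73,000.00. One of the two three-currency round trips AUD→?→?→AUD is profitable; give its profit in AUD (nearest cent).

Profitable loop is AUD → BRL → NZD → AUD:
AUD 73,000.00 × 3.291 = BRL 240,243.00
BRL 240,243.00 × 0.3488 = NZD 83,796.76
NZD 83,796.76 × 0.8876 = AUD 74,378.00
Profit = AUD 74,378.00 − AUD 73,000.00

Profit: AUD 1,378.00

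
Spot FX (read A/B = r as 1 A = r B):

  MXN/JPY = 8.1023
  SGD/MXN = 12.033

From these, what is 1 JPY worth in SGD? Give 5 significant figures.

JPY/SGD = 0.010257

1 JPY ÷ 8.1023 = 0.123422 MXN
0.123422 MXN ÷ 12.033 = 0.0102569 SGD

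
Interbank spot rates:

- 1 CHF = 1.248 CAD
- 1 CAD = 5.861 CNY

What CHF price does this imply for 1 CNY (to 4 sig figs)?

1 CNY ÷ 5.861 = 0.170619 CAD
0.170619 CAD ÷ 1.248 = 0.136714 CHF

CNY/CHF = 0.1367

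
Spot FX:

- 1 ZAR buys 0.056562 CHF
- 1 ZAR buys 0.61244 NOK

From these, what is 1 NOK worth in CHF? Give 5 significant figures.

1 NOK ÷ 0.61244 = 1.63281 ZAR
1.63281 ZAR × 0.056562 = 0.0923552 CHF

NOK/CHF = 0.092355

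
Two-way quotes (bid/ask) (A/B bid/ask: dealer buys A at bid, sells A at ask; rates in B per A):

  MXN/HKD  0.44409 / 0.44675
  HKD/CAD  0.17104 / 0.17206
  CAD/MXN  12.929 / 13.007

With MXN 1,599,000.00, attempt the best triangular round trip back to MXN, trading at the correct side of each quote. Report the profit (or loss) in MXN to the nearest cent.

Best loop MXN → CAD → HKD → MXN:
MXN 1,599,000.00 ÷ 13.007 (buy CAD at ask) = CAD 122,933.80
CAD 122,933.80 ÷ 0.17206 (buy HKD at ask) = HKD 714,482.19
HKD 714,482.19 ÷ 0.44675 (buy MXN at ask) = MXN 1,599,288.61

Net profit: MXN 288.61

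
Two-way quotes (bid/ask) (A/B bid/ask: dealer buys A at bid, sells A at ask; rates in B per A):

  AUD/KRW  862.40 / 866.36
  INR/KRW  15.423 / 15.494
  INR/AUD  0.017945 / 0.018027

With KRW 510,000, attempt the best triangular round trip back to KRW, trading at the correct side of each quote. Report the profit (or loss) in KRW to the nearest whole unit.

Best loop KRW → INR → AUD → KRW:
KRW 510,000 ÷ 15.494 (buy INR at ask) = INR 32,915.97
INR 32,915.97 × 0.017945 (sell INR at bid) = AUD 590.68
AUD 590.68 × 862.40 (sell AUD at bid) = KRW 509,400

Net result: KRW -600 (no profitable arbitrage after spreads)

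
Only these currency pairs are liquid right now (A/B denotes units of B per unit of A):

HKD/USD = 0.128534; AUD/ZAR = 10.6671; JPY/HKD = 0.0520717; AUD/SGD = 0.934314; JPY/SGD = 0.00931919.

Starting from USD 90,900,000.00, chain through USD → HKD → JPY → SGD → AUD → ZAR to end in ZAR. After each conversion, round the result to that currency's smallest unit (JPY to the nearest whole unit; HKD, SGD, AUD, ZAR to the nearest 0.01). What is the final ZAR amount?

USD 90,900,000.00 ÷ 0.128534 = HKD 707,205,875.49
HKD 707,205,875.49 ÷ 0.0520717 = JPY 13,581,386,348
JPY 13,581,386,348 × 0.00931919 = SGD 126,567,519.84
SGD 126,567,519.84 ÷ 0.934314 = AUD 135,465,721.20
AUD 135,465,721.20 × 10.6671 = ZAR 1,445,026,394.61

ZAR 1,445,026,394.61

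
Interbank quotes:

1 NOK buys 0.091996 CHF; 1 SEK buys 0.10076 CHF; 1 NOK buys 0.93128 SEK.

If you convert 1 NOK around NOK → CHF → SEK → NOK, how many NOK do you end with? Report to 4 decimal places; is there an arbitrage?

0.9804 (arbitrage exists)

Around NOK → CHF → SEK → NOK: 1 × 0.091996 ÷ 0.10076 ÷ 0.93128 = 0.980394
Product < 1; profitable direction is NOK → SEK → CHF → NOK.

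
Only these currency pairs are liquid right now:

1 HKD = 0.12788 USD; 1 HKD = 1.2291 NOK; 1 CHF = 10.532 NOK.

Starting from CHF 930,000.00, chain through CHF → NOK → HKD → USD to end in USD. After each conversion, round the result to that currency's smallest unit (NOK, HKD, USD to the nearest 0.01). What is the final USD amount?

CHF 930,000.00 × 10.532 = NOK 9,794,760.00
NOK 9,794,760.00 ÷ 1.2291 = HKD 7,969,050.52
HKD 7,969,050.52 × 0.12788 = USD 1,019,082.18

USD 1,019,082.18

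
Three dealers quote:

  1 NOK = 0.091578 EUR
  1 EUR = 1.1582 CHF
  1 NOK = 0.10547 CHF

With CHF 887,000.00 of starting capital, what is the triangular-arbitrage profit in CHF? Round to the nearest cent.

Profit: CHF 5,009.31

Profitable loop is CHF → NOK → EUR → CHF:
CHF 887,000.00 ÷ 0.10547 = NOK 8,409,974.40
NOK 8,409,974.40 × 0.091578 = EUR 770,168.64
EUR 770,168.64 × 1.1582 = CHF 892,009.31
Profit = CHF 892,009.31 − CHF 887,000.00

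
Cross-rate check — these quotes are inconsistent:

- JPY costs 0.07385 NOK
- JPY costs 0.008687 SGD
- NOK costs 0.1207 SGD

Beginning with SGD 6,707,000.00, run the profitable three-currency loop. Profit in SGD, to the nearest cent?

Profitable loop is SGD → JPY → NOK → SGD:
SGD 6,707,000.00 ÷ 0.008687 = JPY 772,073,213
JPY 772,073,213 × 0.07385 = NOK 57,017,606.77
NOK 57,017,606.77 × 0.1207 = SGD 6,882,025.14
Profit = SGD 6,882,025.14 − SGD 6,707,000.00

Profit: SGD 175,025.14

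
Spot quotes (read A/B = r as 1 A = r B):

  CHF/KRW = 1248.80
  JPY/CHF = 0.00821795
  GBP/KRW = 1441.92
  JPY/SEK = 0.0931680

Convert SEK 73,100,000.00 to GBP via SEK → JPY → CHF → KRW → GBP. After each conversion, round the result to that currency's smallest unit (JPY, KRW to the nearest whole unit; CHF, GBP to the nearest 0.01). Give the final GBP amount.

GBP 5,584,262.47

SEK 73,100,000.00 ÷ 0.0931680 = JPY 784,604,156
JPY 784,604,156 × 0.00821795 = CHF 6,447,837.72
CHF 6,447,837.72 × 1248.80 = KRW 8,052,059,745
KRW 8,052,059,745 ÷ 1441.92 = GBP 5,584,262.47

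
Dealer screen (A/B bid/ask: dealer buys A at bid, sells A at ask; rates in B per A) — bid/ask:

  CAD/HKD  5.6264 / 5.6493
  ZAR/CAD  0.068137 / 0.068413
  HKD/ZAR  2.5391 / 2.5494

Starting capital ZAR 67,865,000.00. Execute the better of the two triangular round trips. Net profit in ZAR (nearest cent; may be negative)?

Net profit: ZAR 1,012,059.61

Best loop ZAR → HKD → CAD → ZAR:
ZAR 67,865,000.00 ÷ 2.5494 (buy HKD at ask) = HKD 26,619,989.02
HKD 26,619,989.02 ÷ 5.6493 (buy CAD at ask) = CAD 4,712,086.28
CAD 4,712,086.28 ÷ 0.068413 (buy ZAR at ask) = ZAR 68,877,059.61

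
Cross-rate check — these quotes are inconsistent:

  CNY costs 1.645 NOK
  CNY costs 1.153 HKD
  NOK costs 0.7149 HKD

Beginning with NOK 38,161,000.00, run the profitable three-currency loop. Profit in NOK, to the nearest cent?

Profit: NOK 761,581.69

Profitable loop is NOK → HKD → CNY → NOK:
NOK 38,161,000.00 × 0.7149 = HKD 27,281,298.90
HKD 27,281,298.90 ÷ 1.153 = CNY 23,661,143.89
CNY 23,661,143.89 × 1.645 = NOK 38,922,581.69
Profit = NOK 38,922,581.69 − NOK 38,161,000.00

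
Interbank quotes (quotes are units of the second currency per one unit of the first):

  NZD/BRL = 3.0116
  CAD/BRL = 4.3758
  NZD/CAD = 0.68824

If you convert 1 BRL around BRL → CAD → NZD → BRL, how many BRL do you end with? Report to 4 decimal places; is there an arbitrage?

1.0000 (no arbitrage)

Around BRL → CAD → NZD → BRL: 1 ÷ 4.3758 ÷ 0.68824 × 3.0116 = 1.000000
Product ≈ 1 (deviation 0.000%, within rounding noise).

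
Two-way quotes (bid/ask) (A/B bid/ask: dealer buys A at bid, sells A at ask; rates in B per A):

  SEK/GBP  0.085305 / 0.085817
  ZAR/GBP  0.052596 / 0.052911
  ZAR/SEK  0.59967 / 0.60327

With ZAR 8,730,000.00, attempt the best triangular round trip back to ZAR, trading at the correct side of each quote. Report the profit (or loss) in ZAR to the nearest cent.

Net profit: ZAR 139,148.02

Best loop ZAR → GBP → SEK → ZAR:
ZAR 8,730,000.00 × 0.052596 (sell ZAR at bid) = GBP 459,163.08
GBP 459,163.08 ÷ 0.085817 (buy SEK at ask) = SEK 5,350,490.93
SEK 5,350,490.93 ÷ 0.60327 (buy ZAR at ask) = ZAR 8,869,148.02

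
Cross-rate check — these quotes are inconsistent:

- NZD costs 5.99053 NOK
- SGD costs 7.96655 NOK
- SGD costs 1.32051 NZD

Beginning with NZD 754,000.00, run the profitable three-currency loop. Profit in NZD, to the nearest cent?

Profitable loop is NZD → SGD → NOK → NZD:
NZD 754,000.00 ÷ 1.32051 = SGD 570,991.51
SGD 570,991.51 × 7.96655 = NOK 4,548,832.42
NOK 4,548,832.42 ÷ 5.99053 = NZD 759,337.22
Profit = NZD 759,337.22 − NZD 754,000.00

Profit: NZD 5,337.22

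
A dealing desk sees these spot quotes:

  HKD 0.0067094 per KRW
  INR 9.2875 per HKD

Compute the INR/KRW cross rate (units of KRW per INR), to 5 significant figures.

INR/KRW = 16.048

1 INR ÷ 9.2875 = 0.107672 HKD
0.107672 HKD ÷ 0.0067094 = 16.0479 KRW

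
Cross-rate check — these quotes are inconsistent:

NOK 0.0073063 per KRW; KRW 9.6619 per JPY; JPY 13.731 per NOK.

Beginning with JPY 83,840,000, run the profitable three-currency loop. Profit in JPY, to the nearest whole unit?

Profit: JPY 2,654,614

Profitable loop is JPY → NOK → KRW → JPY:
JPY 83,840,000 ÷ 13.731 = NOK 6,105,891.78
NOK 6,105,891.78 ÷ 0.0073063 = KRW 835,702,309
KRW 835,702,309 ÷ 9.6619 = JPY 86,494,614
Profit = JPY 86,494,614 − JPY 83,840,000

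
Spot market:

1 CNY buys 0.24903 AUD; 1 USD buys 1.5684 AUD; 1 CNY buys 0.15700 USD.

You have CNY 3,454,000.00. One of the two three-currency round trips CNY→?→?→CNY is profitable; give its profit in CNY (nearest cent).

Profit: CNY 39,152.26

Profitable loop is CNY → AUD → USD → CNY:
CNY 3,454,000.00 × 0.24903 = AUD 860,149.62
AUD 860,149.62 ÷ 1.5684 = USD 548,424.90
USD 548,424.90 ÷ 0.15700 = CNY 3,493,152.26
Profit = CNY 3,493,152.26 − CNY 3,454,000.00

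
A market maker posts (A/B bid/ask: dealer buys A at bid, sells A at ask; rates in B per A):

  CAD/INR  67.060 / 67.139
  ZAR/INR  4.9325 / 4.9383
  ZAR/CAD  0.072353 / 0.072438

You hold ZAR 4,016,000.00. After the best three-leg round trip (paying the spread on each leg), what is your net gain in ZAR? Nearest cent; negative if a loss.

Best loop ZAR → INR → CAD → ZAR:
ZAR 4,016,000.00 × 4.9325 (sell ZAR at bid) = INR 19,808,920.00
INR 19,808,920.00 ÷ 67.139 (buy CAD at ask) = CAD 295,043.42
CAD 295,043.42 ÷ 0.072438 (buy ZAR at ask) = ZAR 4,073,047.54

Net profit: ZAR 57,047.54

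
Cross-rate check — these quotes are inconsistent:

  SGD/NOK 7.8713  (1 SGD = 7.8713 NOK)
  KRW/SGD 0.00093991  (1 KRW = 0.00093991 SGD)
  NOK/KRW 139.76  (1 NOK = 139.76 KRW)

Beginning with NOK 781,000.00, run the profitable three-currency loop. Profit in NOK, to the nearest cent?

Profitable loop is NOK → KRW → SGD → NOK:
NOK 781,000.00 × 139.76 = KRW 109,152,560
KRW 109,152,560 × 0.00093991 = SGD 102,593.58
SGD 102,593.58 × 7.8713 = NOK 807,544.87
Profit = NOK 807,544.87 − NOK 781,000.00

Profit: NOK 26,544.87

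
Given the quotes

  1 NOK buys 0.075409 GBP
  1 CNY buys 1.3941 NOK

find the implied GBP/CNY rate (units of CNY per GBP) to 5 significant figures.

1 GBP ÷ 0.075409 = 13.261 NOK
13.261 NOK ÷ 1.3941 = 9.51224 CNY

GBP/CNY = 9.5122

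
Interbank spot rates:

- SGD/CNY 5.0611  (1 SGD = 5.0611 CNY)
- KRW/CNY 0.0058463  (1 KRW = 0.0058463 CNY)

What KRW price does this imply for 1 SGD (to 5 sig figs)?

SGD/KRW = 865.69

1 SGD × 5.0611 = 5.0611 CNY
5.0611 CNY ÷ 0.0058463 = 865.693 KRW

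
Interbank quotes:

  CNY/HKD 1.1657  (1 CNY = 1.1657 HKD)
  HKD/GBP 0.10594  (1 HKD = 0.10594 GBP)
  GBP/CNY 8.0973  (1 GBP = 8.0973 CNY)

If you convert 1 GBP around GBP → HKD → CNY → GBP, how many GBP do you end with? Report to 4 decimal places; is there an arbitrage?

Around GBP → HKD → CNY → GBP: 1 ÷ 0.10594 ÷ 1.1657 ÷ 8.0973 = 1.000030
Product ≈ 1 (deviation 0.003%, within rounding noise).

1.0000 (no arbitrage)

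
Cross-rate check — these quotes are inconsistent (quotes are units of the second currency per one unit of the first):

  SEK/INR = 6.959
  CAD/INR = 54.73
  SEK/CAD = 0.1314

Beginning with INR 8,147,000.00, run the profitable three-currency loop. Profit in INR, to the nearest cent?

Profit: INR 272,216.80

Profitable loop is INR → SEK → CAD → INR:
INR 8,147,000.00 ÷ 6.959 = SEK 1,170,714.18
SEK 1,170,714.18 × 0.1314 = CAD 153,831.84
CAD 153,831.84 × 54.73 = INR 8,419,216.80
Profit = INR 8,419,216.80 − INR 8,147,000.00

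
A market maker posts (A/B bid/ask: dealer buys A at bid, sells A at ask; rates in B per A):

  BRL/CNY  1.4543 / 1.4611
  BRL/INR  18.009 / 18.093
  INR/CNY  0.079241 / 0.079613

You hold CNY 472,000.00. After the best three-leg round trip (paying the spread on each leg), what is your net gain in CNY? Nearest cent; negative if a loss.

Net profit: CNY 4,542.27

Best loop CNY → INR → BRL → CNY:
CNY 472,000.00 ÷ 0.079613 (buy INR at ask) = INR 5,928,679.99
INR 5,928,679.99 ÷ 18.093 (buy BRL at ask) = BRL 327,678.11
BRL 327,678.11 × 1.4543 (sell BRL at bid) = CNY 476,542.27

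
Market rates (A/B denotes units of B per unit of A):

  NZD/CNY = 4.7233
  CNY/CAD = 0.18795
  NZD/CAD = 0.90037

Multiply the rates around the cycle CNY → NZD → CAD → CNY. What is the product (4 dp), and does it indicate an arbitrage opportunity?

Around CNY → NZD → CAD → CNY: 1 ÷ 4.7233 × 0.90037 ÷ 0.18795 = 1.014222
Product > 1; profitable direction is CNY → NZD → CAD → CNY.

1.0142 (arbitrage exists)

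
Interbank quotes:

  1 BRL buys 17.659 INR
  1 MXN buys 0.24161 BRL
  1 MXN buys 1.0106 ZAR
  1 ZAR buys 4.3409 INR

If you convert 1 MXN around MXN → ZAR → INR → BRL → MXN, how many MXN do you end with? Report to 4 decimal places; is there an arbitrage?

Around MXN → ZAR → INR → BRL → MXN: 1 × 1.0106 × 4.3409 ÷ 17.659 ÷ 0.24161 = 1.028201
Product > 1; profitable direction is MXN → ZAR → INR → BRL → MXN.

1.0282 (arbitrage exists)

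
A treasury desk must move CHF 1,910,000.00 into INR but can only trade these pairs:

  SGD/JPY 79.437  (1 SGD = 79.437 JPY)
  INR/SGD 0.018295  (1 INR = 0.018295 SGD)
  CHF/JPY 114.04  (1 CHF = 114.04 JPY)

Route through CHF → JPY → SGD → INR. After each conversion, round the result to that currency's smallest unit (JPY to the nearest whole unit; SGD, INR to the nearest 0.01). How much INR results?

CHF 1,910,000.00 × 114.04 = JPY 217,816,400
JPY 217,816,400 ÷ 79.437 = SGD 2,742,001.84
SGD 2,742,001.84 ÷ 0.018295 = INR 149,877,116.15

INR 149,877,116.15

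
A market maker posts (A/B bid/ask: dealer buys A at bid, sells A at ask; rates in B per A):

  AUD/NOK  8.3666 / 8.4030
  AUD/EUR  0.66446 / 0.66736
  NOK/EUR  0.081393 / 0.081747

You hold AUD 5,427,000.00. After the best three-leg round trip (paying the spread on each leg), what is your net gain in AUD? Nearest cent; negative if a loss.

Net profit: AUD 110,780.16

Best loop AUD → NOK → EUR → AUD:
AUD 5,427,000.00 × 8.3666 (sell AUD at bid) = NOK 45,405,538.20
NOK 45,405,538.20 × 0.081393 (sell NOK at bid) = EUR 3,695,692.97
EUR 3,695,692.97 ÷ 0.66736 (buy AUD at ask) = AUD 5,537,780.16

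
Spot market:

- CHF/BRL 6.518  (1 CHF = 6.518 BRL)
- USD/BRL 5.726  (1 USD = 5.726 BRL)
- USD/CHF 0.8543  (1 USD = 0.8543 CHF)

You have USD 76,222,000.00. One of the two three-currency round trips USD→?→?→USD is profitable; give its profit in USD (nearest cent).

Profitable loop is USD → BRL → CHF → USD:
USD 76,222,000.00 × 5.726 = BRL 436,447,172.00
BRL 436,447,172.00 ÷ 6.518 = CHF 66,960,290.27
CHF 66,960,290.27 ÷ 0.8543 = USD 78,380,299.98
Profit = USD 78,380,299.98 − USD 76,222,000.00

Profit: USD 2,158,299.98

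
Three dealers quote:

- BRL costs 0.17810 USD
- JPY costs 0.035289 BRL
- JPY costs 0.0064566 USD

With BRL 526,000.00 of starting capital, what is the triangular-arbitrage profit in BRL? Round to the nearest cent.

Profitable loop is BRL → JPY → USD → BRL:
BRL 526,000.00 ÷ 0.035289 = JPY 14,905,495
JPY 14,905,495 × 0.0064566 = USD 96,238.82
USD 96,238.82 ÷ 0.17810 = BRL 540,363.93
Profit = BRL 540,363.93 − BRL 526,000.00

Profit: BRL 14,363.93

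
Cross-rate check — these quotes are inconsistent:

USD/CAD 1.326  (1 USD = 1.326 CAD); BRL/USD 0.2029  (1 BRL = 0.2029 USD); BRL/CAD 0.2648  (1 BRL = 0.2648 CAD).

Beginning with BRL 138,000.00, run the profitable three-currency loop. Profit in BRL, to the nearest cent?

Profit: BRL 2,212.48

Profitable loop is BRL → USD → CAD → BRL:
BRL 138,000.00 × 0.2029 = USD 28,000.20
USD 28,000.20 × 1.326 = CAD 37,128.27
CAD 37,128.27 ÷ 0.2648 = BRL 140,212.48
Profit = BRL 140,212.48 − BRL 138,000.00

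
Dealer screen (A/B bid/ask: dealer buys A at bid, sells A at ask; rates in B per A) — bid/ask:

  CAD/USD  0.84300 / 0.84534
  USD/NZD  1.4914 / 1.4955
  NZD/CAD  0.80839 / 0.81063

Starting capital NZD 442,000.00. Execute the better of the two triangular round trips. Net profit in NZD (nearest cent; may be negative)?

Net profit: NZD 7,226.03

Best loop NZD → CAD → USD → NZD:
NZD 442,000.00 × 0.80839 (sell NZD at bid) = CAD 357,308.38
CAD 357,308.38 × 0.84300 (sell CAD at bid) = USD 301,210.96
USD 301,210.96 × 1.4914 (sell USD at bid) = NZD 449,226.03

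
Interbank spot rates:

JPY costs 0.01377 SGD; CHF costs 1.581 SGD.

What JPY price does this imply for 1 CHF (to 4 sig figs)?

CHF/JPY = 114.8

1 CHF × 1.581 = 1.581 SGD
1.581 SGD ÷ 0.01377 = 114.815 JPY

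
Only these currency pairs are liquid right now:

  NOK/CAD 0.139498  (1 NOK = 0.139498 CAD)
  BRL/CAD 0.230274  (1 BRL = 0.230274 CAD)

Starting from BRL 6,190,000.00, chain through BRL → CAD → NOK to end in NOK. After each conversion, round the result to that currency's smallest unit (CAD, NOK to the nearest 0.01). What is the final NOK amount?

BRL 6,190,000.00 × 0.230274 = CAD 1,425,396.06
CAD 1,425,396.06 ÷ 0.139498 = NOK 10,218,039.40

NOK 10,218,039.40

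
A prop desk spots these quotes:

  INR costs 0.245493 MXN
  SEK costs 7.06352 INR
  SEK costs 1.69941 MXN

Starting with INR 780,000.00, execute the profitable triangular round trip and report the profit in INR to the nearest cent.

Profit: INR 15,896.74

Profitable loop is INR → MXN → SEK → INR:
INR 780,000.00 × 0.245493 = MXN 191,484.54
MXN 191,484.54 ÷ 1.69941 = SEK 112,677.07
SEK 112,677.07 × 7.06352 = INR 795,896.74
Profit = INR 795,896.74 − INR 780,000.00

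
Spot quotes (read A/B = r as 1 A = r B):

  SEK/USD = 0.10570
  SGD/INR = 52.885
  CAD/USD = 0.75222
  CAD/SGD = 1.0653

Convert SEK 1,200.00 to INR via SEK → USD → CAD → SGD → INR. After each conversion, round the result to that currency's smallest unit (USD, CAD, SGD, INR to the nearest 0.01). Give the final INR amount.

INR 9,499.73

SEK 1,200.00 × 0.10570 = USD 126.84
USD 126.84 ÷ 0.75222 = CAD 168.62
CAD 168.62 × 1.0653 = SGD 179.63
SGD 179.63 × 52.885 = INR 9,499.73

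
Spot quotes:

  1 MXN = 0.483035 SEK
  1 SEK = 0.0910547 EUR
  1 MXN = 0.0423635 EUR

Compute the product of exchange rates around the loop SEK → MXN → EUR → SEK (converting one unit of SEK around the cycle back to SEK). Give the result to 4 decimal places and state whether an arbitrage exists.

Around SEK → MXN → EUR → SEK: 1 ÷ 0.483035 × 0.0423635 ÷ 0.0910547 = 0.963188
Product < 1; profitable direction is SEK → EUR → MXN → SEK.

0.9632 (arbitrage exists)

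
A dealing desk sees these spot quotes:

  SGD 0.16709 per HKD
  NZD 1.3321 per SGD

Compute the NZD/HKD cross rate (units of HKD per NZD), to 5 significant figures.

1 NZD ÷ 1.3321 = 0.750694 SGD
0.750694 SGD ÷ 0.16709 = 4.49275 HKD

NZD/HKD = 4.4928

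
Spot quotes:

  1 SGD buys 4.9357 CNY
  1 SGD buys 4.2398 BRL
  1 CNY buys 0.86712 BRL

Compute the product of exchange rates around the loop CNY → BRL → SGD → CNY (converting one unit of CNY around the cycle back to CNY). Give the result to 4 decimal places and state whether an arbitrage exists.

Around CNY → BRL → SGD → CNY: 1 × 0.86712 ÷ 4.2398 × 4.9357 = 1.009445
Product > 1; profitable direction is CNY → BRL → SGD → CNY.

1.0094 (arbitrage exists)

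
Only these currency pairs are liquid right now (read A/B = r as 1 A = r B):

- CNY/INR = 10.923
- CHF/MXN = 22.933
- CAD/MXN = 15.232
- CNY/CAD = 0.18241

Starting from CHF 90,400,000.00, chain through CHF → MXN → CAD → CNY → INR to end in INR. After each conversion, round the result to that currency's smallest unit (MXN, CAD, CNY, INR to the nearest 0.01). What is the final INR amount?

CHF 90,400,000.00 × 22.933 = MXN 2,073,143,200.00
MXN 2,073,143,200.00 ÷ 15.232 = CAD 136,104,464.29
CAD 136,104,464.29 ÷ 0.18241 = CNY 746,145,848.86
CNY 746,145,848.86 × 10.923 = INR 8,150,151,107.10

INR 8,150,151,107.10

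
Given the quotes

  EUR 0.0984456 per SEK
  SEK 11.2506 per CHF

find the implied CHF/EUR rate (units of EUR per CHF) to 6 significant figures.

CHF/EUR = 1.10757

1 CHF × 11.2506 = 11.2506 SEK
11.2506 SEK × 0.0984456 = 1.10757 EUR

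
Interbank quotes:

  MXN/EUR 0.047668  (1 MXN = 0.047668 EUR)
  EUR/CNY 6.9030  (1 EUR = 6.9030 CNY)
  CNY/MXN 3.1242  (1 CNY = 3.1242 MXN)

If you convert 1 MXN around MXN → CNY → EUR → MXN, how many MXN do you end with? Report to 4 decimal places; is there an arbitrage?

Around MXN → CNY → EUR → MXN: 1 ÷ 3.1242 ÷ 6.9030 ÷ 0.047668 = 0.972739
Product < 1; profitable direction is MXN → EUR → CNY → MXN.

0.9727 (arbitrage exists)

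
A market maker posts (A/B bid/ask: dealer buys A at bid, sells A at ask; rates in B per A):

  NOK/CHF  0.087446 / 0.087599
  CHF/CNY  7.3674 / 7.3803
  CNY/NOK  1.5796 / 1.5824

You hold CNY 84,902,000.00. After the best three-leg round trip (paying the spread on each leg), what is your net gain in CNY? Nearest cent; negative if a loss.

Best loop CNY → NOK → CHF → CNY:
CNY 84,902,000.00 × 1.5796 (sell CNY at bid) = NOK 134,111,199.20
NOK 134,111,199.20 × 0.087446 (sell NOK at bid) = CHF 11,727,487.93
CHF 11,727,487.93 × 7.3674 (sell CHF at bid) = CNY 86,401,094.54

Net profit: CNY 1,499,094.54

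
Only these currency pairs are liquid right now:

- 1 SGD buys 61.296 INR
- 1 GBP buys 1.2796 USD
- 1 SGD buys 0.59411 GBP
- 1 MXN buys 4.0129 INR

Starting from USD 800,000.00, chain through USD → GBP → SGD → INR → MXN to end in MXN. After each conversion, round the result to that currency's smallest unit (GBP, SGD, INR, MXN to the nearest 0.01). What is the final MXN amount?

USD 800,000.00 ÷ 1.2796 = GBP 625,195.37
GBP 625,195.37 ÷ 0.59411 = SGD 1,052,322.58
SGD 1,052,322.58 × 61.296 = INR 64,503,164.86
INR 64,503,164.86 ÷ 4.0129 = MXN 16,073,952.72

MXN 16,073,952.72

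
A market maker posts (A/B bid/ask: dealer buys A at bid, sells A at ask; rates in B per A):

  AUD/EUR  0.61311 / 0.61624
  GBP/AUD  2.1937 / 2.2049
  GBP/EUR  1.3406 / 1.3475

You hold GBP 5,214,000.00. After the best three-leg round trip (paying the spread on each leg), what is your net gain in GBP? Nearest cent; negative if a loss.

Net result: GBP -9,753.15 (no profitable arbitrage after spreads)

Best loop GBP → AUD → EUR → GBP:
GBP 5,214,000.00 × 2.1937 (sell GBP at bid) = AUD 11,437,951.80
AUD 11,437,951.80 × 0.61311 (sell AUD at bid) = EUR 7,012,722.63
EUR 7,012,722.63 ÷ 1.3475 (buy GBP at ask) = GBP 5,204,246.85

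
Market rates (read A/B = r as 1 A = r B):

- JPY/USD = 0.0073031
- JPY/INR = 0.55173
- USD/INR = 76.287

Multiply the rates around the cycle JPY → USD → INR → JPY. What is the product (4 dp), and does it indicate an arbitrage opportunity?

Around JPY → USD → INR → JPY: 1 × 0.0073031 × 76.287 ÷ 0.55173 = 1.009790
Product > 1; profitable direction is JPY → USD → INR → JPY.

1.0098 (arbitrage exists)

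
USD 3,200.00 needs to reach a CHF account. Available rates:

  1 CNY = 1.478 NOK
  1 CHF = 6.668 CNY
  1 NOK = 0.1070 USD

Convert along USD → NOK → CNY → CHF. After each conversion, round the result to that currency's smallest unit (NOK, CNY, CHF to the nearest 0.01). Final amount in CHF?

CHF 3,034.56

USD 3,200.00 ÷ 0.1070 = NOK 29,906.54
NOK 29,906.54 ÷ 1.478 = CNY 20,234.47
CNY 20,234.47 ÷ 6.668 = CHF 3,034.56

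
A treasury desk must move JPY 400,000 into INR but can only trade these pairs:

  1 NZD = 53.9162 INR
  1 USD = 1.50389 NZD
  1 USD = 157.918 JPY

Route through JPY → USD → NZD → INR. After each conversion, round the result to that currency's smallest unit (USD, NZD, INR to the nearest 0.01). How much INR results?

INR 205,382.44

JPY 400,000 ÷ 157.918 = USD 2,532.96
USD 2,532.96 × 1.50389 = NZD 3,809.29
NZD 3,809.29 × 53.9162 = INR 205,382.44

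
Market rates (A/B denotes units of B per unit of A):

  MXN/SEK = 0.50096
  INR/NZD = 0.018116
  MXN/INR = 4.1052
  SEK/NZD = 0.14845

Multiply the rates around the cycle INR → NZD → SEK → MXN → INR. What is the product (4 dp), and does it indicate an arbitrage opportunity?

1.0000 (no arbitrage)

Around INR → NZD → SEK → MXN → INR: 1 × 0.018116 ÷ 0.14845 ÷ 0.50096 × 4.1052 = 1.000031
Product ≈ 1 (deviation 0.003%, within rounding noise).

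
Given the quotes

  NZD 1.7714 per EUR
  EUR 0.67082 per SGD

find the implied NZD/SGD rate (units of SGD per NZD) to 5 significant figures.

NZD/SGD = 0.84155

1 NZD ÷ 1.7714 = 0.564525 EUR
0.564525 EUR ÷ 0.67082 = 0.841545 SGD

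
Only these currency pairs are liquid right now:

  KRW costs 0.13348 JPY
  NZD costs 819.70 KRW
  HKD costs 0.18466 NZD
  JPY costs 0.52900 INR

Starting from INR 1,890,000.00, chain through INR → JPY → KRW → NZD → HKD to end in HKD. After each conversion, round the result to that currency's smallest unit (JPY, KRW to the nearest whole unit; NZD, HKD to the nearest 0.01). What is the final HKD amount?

HKD 176,832.56

INR 1,890,000.00 ÷ 0.52900 = JPY 3,572,779
JPY 3,572,779 ÷ 0.13348 = KRW 26,766,399
KRW 26,766,399 ÷ 819.70 = NZD 32,653.90
NZD 32,653.90 ÷ 0.18466 = HKD 176,832.56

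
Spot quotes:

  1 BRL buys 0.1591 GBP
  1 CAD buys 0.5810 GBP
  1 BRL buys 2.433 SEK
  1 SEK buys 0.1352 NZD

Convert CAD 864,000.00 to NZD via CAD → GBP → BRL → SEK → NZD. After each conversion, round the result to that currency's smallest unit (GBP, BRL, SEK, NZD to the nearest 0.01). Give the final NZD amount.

NZD 1,037,859.34

CAD 864,000.00 × 0.5810 = GBP 501,984.00
GBP 501,984.00 ÷ 0.1591 = BRL 3,155,147.71
BRL 3,155,147.71 × 2.433 = SEK 7,676,474.38
SEK 7,676,474.38 × 0.1352 = NZD 1,037,859.34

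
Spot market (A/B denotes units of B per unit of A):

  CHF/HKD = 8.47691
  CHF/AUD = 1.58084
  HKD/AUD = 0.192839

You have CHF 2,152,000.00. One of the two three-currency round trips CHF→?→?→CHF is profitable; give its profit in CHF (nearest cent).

Profit: CHF 73,290.91

Profitable loop is CHF → HKD → AUD → CHF:
CHF 2,152,000.00 × 8.47691 = HKD 18,242,310.32
HKD 18,242,310.32 × 0.192839 = AUD 3,517,828.88
AUD 3,517,828.88 ÷ 1.58084 = CHF 2,225,290.91
Profit = CHF 2,225,290.91 − CHF 2,152,000.00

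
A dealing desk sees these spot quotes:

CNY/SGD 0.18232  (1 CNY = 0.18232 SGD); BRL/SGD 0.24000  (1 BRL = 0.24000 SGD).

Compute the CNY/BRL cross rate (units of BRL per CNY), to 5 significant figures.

CNY/BRL = 0.75967

1 CNY × 0.18232 = 0.18232 SGD
0.18232 SGD ÷ 0.24000 = 0.759667 BRL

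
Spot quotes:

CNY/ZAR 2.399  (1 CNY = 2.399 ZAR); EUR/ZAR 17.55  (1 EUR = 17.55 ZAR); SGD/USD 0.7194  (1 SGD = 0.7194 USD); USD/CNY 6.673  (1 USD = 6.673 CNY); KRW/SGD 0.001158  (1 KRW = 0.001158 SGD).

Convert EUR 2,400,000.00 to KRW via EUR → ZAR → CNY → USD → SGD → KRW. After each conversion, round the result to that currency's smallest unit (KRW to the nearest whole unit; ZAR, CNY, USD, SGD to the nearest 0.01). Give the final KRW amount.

EUR 2,400,000.00 × 17.55 = ZAR 42,120,000.00
ZAR 42,120,000.00 ÷ 2.399 = CNY 17,557,315.55
CNY 17,557,315.55 ÷ 6.673 = USD 2,631,097.79
USD 2,631,097.79 ÷ 0.7194 = SGD 3,657,350.28
SGD 3,657,350.28 ÷ 0.001158 = KRW 3,158,333,575

KRW 3,158,333,575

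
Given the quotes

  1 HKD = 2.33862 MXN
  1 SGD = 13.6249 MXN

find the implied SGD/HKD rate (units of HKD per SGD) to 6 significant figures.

SGD/HKD = 5.82604

1 SGD × 13.6249 = 13.6249 MXN
13.6249 MXN ÷ 2.33862 = 5.82604 HKD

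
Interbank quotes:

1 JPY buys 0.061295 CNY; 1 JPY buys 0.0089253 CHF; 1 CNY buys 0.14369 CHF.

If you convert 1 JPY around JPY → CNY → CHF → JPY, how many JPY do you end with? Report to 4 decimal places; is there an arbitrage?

0.9868 (arbitrage exists)

Around JPY → CNY → CHF → JPY: 1 × 0.061295 × 0.14369 ÷ 0.0089253 = 0.986799
Product < 1; profitable direction is JPY → CHF → CNY → JPY.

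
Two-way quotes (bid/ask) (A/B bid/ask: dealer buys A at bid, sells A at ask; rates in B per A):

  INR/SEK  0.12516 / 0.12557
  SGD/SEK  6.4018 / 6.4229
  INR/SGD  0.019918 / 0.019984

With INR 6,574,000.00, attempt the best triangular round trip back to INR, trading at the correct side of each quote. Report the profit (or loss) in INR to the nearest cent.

Net profit: INR 101,620.44

Best loop INR → SGD → SEK → INR:
INR 6,574,000.00 × 0.019918 (sell INR at bid) = SGD 130,940.93
SGD 130,940.93 × 6.4018 (sell SGD at bid) = SEK 838,257.66
SEK 838,257.66 ÷ 0.12557 (buy INR at ask) = INR 6,675,620.44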